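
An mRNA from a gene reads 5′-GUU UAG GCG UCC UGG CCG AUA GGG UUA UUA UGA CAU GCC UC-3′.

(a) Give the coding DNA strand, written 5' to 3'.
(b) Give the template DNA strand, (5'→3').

(a) 5'-GTTTAGGCGTCCTGGCCGATAGGGTTATTATGACATGCCTC-3'
(b) 5'-GAGGCATGTCATAATAACCCTATCGGCCAGGACGCCTAAAC-3'

(a) The coding strand matches the mRNA with U→T.
(b) The template strand is the reverse complement of the coding strand.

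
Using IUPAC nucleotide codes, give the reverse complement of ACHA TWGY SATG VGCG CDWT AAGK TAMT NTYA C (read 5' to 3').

5'-GTRANAKTAMCTTAWHGCGCBCATSRCWATDGT-3'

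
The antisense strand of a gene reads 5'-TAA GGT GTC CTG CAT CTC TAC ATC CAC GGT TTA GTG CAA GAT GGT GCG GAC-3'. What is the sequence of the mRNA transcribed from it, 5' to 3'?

The mRNA has the sequence of the coding strand (reverse complement of the template) with T→U. Reverse complement of TAAGGTGTCCTGCATCTCTACATCCACGGTTTAGTGCAAGATGGTGCGGAC is GTCCGCACCATCTTGCACTAAACCGTGGATGTAGAGATGCAGGACACCTTA; then T→U.

5'-GUCCGCACCAUCUUGCACUAAACCGUGGAUGUAGAGAUGCAGGACACCUUA-3'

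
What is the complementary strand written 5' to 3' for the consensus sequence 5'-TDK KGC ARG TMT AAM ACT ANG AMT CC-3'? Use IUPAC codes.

5'-GGAKTCNTAGTKTTAKACYTGCMMHA-3'

Standard pairs A↔T, G↔C; ambiguity codes pair R↔Y, M↔K, D↔H, N↔N. Complement (AHMMCGTYCAKATTKTGATNCTKAGG), then reverse for 5'→3'.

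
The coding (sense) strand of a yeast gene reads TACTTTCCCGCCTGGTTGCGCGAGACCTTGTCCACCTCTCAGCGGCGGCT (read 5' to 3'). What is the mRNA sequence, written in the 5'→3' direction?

5'-UACUUUCCCGCCUGGUUGCGCGAGACCUUGUCCACCUCUCAGCGGCGGCU-3'

mRNA has the coding-strand sequence with U in place of T.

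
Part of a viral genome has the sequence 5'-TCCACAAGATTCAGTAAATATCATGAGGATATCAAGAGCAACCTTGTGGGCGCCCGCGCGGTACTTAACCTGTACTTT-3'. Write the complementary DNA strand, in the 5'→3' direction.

5′-AAAGTACAGGTTAAGTACCGCGCGGGCGCCCACAAGGTTGCTCTTGATATCCTCATGATATTTACTGAATCTTGTGGA-3′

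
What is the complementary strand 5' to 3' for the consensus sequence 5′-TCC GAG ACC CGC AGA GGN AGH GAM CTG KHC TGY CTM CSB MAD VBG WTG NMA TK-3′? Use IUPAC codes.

5'-MATKNCAWCVBHTKVSGKAGRCAGDMCAGKTCDCTNCCTCTGCGGGTCTCGGA-3'

Standard pairs A↔T, G↔C; ambiguity codes pair Y↔R, M↔K, W↔W, S↔S, B↔V, D↔H, N↔N. Complement (AGGCTCTGGGCGTCTCCNTCDCTKGACMDGACRGAKGSVKTHBVCWACNKTAM), then reverse for 5'→3'.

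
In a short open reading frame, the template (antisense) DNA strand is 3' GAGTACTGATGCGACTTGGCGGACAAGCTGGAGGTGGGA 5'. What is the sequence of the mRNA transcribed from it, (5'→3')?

Reading the template 3'→5' as shown, RNA polymerase pairs each base (A→U, T→A, G↔C) to build mRNA 5'→3' directly.

5'-CUCAUGACUACGCUGAACCGCCUGUUCGACCUCCACCCU-3'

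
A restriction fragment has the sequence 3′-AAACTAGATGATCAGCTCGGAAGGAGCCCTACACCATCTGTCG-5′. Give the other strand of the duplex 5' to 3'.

The strand is given 3'→5', so its complement runs 5'→3' in the same left-to-right order: pair each base A↔T, G↔C.

5'-TTTGATCTACTAGTCGAGCCTTCCTCGGGATGTGGTAGACAGC-3'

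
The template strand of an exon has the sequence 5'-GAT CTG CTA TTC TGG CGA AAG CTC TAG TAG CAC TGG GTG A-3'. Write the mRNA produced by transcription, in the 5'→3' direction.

5'-UCACCCAGUGCUACUAGAGCUUUCGCCAGAAUAGCAGAUC-3'

The mRNA has the sequence of the coding strand (reverse complement of the template) with T→U. Reverse complement of GATCTGCTATTCTGGCGAAAGCTCTAGTAGCACTGGGTGA is TCACCCAGTGCTACTAGAGCTTTCGCCAGAATAGCAGATC; then T→U.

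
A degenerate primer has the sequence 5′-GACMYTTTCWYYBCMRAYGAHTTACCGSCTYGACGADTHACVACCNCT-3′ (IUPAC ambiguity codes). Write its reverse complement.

5'-AGNGGTBGTDAHTCGTCRAGSCGGTAADTCRTYKGVRRWGAAARKGTC-3'

Standard pairs A↔T, G↔C; ambiguity codes pair R↔Y, M↔K, W↔W, S↔S, B↔V, D↔H, N↔N. Complement (CTGKRAAAGWRRVGKYTRCTDAATGGCSGARCTGCTHADTGBTGGNGA), then reverse for 5'→3'.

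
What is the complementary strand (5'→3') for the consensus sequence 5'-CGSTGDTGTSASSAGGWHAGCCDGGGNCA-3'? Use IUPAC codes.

Standard pairs A↔T, G↔C; ambiguity codes pair W↔W, S↔S, D↔H, N↔N. Complement (GCSACHACASTSSTCCWDTCGGHCCCNGT), then reverse for 5'→3'.

5'-TGNCCCHGGCTDWCCTSSTSACAHCASCG-3'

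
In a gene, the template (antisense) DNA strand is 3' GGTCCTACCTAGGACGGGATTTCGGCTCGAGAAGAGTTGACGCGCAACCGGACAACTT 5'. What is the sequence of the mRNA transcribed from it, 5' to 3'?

5'-CCAGGAUGGAUCCUGCCCUAAAGCCGAGCUCUUCUCAACUGCGCGUUGGCCUGUUGAA-3'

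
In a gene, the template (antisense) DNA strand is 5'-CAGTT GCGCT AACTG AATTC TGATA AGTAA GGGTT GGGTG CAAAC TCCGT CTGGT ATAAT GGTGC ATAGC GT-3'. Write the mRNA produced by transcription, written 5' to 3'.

RNA polymerase reads the template 3'→5' and synthesizes mRNA 5'→3' by base-pairing (A→U, T→A, G↔C). The complement of the template is GTCAACGCGATTGACTTAAGACTATTCATTCCCAACCCACGTTTGAGGCAGACCATATTACCACGTATCGCA; antiparallel, so 5'→3' the coding strand is ACGCTATGCACCATTATACCAGACGGAGTTTGCACCCAACCCTTACTTATCAGAATTCAGTTAGCGCAACTG. Replace T with U for the mRNA.

5'-ACGCUAUGCACCAUUAUACCAGACGGAGUUUGCACCCAACCCUUACUUAUCAGAAUUCAGUUAGCGCAACUG-3'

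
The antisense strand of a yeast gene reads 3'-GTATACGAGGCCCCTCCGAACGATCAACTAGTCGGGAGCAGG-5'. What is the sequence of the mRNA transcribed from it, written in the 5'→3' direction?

Reading the template 3'→5' as shown, RNA polymerase pairs each base (A→U, T→A, G↔C) to build mRNA 5'→3' directly.

5′-CAUAUGCUCCGGGGAGGCUUGCUAGUUGAUCAGCCCUCGUCC-3′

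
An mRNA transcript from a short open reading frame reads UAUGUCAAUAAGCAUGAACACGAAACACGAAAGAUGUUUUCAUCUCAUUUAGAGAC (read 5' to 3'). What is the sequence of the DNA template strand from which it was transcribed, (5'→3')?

5′-GTCTCTAAATGAGATGAAAACATCTTTCGTGTTTCGTGTTCATGCTTATTGACATA-3′

Replace U with T to get the coding DNA strand: TATGTCAATAAGCATGAACACGAAACACGAAAGATGTTTTCATCTCATTTAGAGAC. The template strand is its reverse complement (complement ATACAGTTATTCGTACTTGTGCTTTGTGCTTTCTACAAAAGTAGAGTAAATCTCTG, then reverse).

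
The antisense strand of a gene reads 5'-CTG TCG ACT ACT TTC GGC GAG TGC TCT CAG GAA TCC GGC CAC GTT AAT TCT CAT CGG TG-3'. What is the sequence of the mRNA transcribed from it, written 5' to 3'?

5'-CACCGAUGAGAAUUAACGUGGCCGGAUUCCUGAGAGCACUCGCCGAAAGUAGUCGACAG-3'

RNA polymerase reads the template 3'→5' and synthesizes mRNA 5'→3' by base-pairing (A→U, T→A, G↔C). The complement of the template is GACAGCTGATGAAAGCCGCTCACGAGAGTCCTTAGGCCGGTGCAATTAAGAGTAGCCAC; antiparallel, so 5'→3' the coding strand is CACCGATGAGAATTAACGTGGCCGGATTCCTGAGAGCACTCGCCGAAAGTAGTCGACAG. Replace T with U for the mRNA.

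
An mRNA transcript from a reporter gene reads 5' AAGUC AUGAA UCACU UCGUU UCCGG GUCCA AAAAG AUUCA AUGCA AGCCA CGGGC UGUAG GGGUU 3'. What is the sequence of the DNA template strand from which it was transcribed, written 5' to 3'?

5'-AACCCCTACAGCCCGTGGCTTGCATTGAATCTTTTTGGACCCGGAAACGAAGTGATTCATGACTT-3'

Replace U with T to get the coding DNA strand: AAGTCATGAATCACTTCGTTTCCGGGTCCAAAAAGATTCAATGCAAGCCACGGGCTGTAGGGGTT. The template strand is its reverse complement (complement TTCAGTACTTAGTGAAGCAAAGGCCCAGGTTTTTCTAAGTTACGTTCGGTGCCCGACATCCCCAA, then reverse).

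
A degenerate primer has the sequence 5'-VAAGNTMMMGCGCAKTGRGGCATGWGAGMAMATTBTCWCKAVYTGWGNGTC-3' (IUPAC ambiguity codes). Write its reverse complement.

5'-GACNCWCARBTMGWGAVAATKTKCTCWCATGCCYCAMTGCGCKKKANCTTB-3'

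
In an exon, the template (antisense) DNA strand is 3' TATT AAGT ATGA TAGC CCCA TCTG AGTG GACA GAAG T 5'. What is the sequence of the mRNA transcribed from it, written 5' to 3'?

5'-AUAAUUCAUACUAUCGGGGUAGACUCACCUGUCUUCA-3'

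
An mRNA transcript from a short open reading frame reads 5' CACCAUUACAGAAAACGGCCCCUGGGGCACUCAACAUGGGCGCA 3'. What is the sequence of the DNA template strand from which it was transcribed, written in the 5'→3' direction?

5'-TGCGCCCATGTTGAGTGCCCCAGGGGCCGTTTTCTGTAATGGTG-3'

Replace U with T to get the coding DNA strand: CACCATTACAGAAAACGGCCCCTGGGGCACTCAACATGGGCGCA. The template strand is its reverse complement (complement GTGGTAATGTCTTTTGCCGGGGACCCCGTGAGTTGTACCCGCGT, then reverse).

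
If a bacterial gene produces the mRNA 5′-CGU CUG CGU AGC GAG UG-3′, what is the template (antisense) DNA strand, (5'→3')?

5'-CACTCGCTACGCAGACG-3'

Replace U with T to get the coding DNA strand: CGTCTGCGTAGCGAGTG. The template strand is its reverse complement (complement GCAGACGCATCGCTCAC, then reverse).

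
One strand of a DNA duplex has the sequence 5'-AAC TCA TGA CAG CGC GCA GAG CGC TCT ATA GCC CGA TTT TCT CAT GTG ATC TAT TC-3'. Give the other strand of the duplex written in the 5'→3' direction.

5'-GAATAGATCACATGAGAAAATCGGGCTATAGAGCGCTCTGCGCGCTGTCATGAGTT-3'

Pairing A↔T and G↔C gives TTGAGTACTGTCGCGCGTCTCGCGAGATATCGGGCTAAAAGAGTACACTAGATAAG, running 3'→5'. Reverse for the 5'→3' convention.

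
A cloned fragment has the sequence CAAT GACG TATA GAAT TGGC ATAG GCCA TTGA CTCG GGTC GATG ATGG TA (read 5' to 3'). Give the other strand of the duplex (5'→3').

The complement of CAATGACGTATAGAATTGGCATAGGCCATTGACTCGGGTCGATGATGGTA is GTTACTGCATATCTTAACCGTATCCGGTAACTGAGCCCAGCTACTACCAT (A↔T, G↔C). DNA strands are antiparallel, so the complementary strand runs 3'→5'; reversing gives the 5'→3' form.

5'-TACCATCATCGACCCGAGTCAATGGCCTATGCCAATTCTATACGTCATTG-3'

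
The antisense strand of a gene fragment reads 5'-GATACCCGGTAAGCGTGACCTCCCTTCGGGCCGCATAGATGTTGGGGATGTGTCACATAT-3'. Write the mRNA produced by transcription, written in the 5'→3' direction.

5'-AUAUGUGACACAUCCCCAACAUCUAUGCGGCCCGAAGGGAGGUCACGCUUACCGGGUAUC-3'

RNA polymerase reads the template 3'→5' and synthesizes mRNA 5'→3' by base-pairing (A→U, T→A, G↔C). The complement of the template is CTATGGGCCATTCGCACTGGAGGGAAGCCCGGCGTATCTACAACCCCTACACAGTGTATA; antiparallel, so 5'→3' the coding strand is ATATGTGACACATCCCCAACATCTATGCGGCCCGAAGGGAGGTCACGCTTACCGGGTATC. Replace T with U for the mRNA.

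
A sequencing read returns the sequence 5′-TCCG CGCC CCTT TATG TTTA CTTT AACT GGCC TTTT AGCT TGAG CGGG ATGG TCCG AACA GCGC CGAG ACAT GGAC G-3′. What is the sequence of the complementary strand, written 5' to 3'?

The complement of TCCGCGCCCCTTTATGTTTACTTTAACTGGCCTTTTAGCTTGAGCGGGATGGTCCGAACAGCGCCGAGACATGGACG is AGGCGCGGGGAAATACAAATGAAATTGACCGGAAAATCGAACTCGCCCTACCAGGCTTGTCGCGGCTCTGTACCTGC (A↔T, G↔C). DNA strands are antiparallel, so the complementary strand runs 3'→5'; reversing gives the 5'→3' form.

5'-CGTCCATGTCTCGGCGCTGTTCGGACCATCCCGCTCAAGCTAAAAGGCCAGTTAAAGTAAACATAAAGGGGCGCGGA-3'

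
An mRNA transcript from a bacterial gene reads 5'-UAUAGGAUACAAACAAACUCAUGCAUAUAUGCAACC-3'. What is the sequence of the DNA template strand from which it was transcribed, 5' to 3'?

5′-GGTTGCATATATGCATGAGTTTGTTTGTATCCTATA-3′

Replace U with T to get the coding DNA strand: TATAGGATACAAACAAACTCATGCATATATGCAACC. The template strand is its reverse complement (complement ATATCCTATGTTTGTTTGAGTACGTATATACGTTGG, then reverse).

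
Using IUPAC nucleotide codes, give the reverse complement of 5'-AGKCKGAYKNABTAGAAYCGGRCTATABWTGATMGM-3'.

5'-KCKATCAWVTATAGYCCGRTTCTAVTNMRTCMGMCT-3'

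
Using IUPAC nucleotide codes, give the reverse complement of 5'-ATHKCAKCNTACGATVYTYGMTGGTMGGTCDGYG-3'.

Standard pairs A↔T, G↔C; ambiguity codes pair Y↔R, M↔K, D↔H, V↔B, N↔N. Complement (TADMGTMGNATGCTABRARCKACCAKCCAGHCRC), then reverse for 5'→3'.

5′-CRCHGACCKACCAKCRARBATCGTANGMTGMDAT-3′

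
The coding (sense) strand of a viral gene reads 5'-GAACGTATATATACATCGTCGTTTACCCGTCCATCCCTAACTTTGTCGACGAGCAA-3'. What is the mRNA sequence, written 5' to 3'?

5′-GAACGUAUAUAUACAUCGUCGUUUACCCGUCCAUCCCUAACUUUGUCGACGAGCAA-3′

The mRNA is synthesized from the template strand, so it matches the coding strand with T replaced by U.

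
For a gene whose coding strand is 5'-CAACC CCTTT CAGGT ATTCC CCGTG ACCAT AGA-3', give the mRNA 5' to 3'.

5'-CAACCCCUUUCAGGUAUUCCCCGUGACCAUAGA-3'

The mRNA is synthesized from the template strand, so it matches the coding strand with T replaced by U.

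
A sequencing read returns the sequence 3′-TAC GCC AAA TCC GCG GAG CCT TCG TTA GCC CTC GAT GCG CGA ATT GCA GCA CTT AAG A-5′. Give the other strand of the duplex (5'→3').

The strand is given 3'→5', so its complement runs 5'→3' in the same left-to-right order: pair each base A↔T, G↔C.

5'-ATGCGGTTTAGGCGCCTCGGAAGCAATCGGGAGCTACGCGCTTAACGTCGTGAATTCT-3'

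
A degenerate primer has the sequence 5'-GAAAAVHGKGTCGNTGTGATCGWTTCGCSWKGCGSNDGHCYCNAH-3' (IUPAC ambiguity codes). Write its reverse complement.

Standard pairs A↔T, G↔C; ambiguity codes pair Y↔R, K↔M, W↔W, S↔S, D↔H, V↔B, N↔N. Complement (CTTTTBDCMCAGCNACACTAGCWAAGCGSWMCGCSNHCDGRGNTD), then reverse for 5'→3'.

5'-DTNGRGDCHNSCGCMWSGCGAAWCGATCACANCGACMCDBTTTTC-3'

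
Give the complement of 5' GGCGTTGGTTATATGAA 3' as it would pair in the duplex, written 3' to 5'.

3'-CCGCAACCAATATACTT-5'

Base-pairing A↔T, G↔C gives the complement. The complementary strand is antiparallel, so paired with a 5'→3' strand it runs 3'→5'.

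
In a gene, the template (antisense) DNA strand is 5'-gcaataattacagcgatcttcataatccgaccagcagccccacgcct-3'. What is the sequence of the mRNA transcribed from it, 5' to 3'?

5'-AGGCGUGGGGCUGCUGGUCGGAUUAUGAAGAUCGCUGUAAUUAUUGC-3'

The mRNA has the sequence of the coding strand (reverse complement of the template) with T→U. Reverse complement of GCAATAATTACAGCGATCTTCATAATCCGACCAGCAGCCCCACGCCT is AGGCGTGGGGCTGCTGGTCGGATTATGAAGATCGCTGTAATTATTGC; then T→U.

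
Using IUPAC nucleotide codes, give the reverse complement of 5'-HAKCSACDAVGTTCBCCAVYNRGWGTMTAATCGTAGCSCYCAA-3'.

5'-TTGRGSGCTACGATTAKACWCYNRBTGGVGAACBTHGTSGMTD-3'

Standard pairs A↔T, G↔C; ambiguity codes pair R↔Y, M↔K, W↔W, S↔S, B↔V, D↔H, N↔N. Complement (DTMGSTGHTBCAAGVGGTBRNYCWCAKATTAGCATCGSGRGTT), then reverse for 5'→3'.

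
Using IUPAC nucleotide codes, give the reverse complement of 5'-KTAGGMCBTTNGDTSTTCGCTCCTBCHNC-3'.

5'-GNDGVAGGAGCGAASAHCNAAVGKCCTAM-3'

Standard pairs A↔T, G↔C; ambiguity codes pair M↔K, S↔S, B↔V, D↔H, N↔N. Complement (MATCCKGVAANCHASAAGCGAGGAVGDNG), then reverse for 5'→3'.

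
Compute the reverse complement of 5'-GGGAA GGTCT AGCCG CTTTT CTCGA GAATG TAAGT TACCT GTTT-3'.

Complement each base (A↔T, G↔C): CCCTTCCAGATCGGCGAAAAGAGCTCTTACATTCAATGGACAAA. Then reverse.

5'-AAACAGGTAACTTACATTCTCGAGAAAAGCGGCTAGACCTTCCC-3'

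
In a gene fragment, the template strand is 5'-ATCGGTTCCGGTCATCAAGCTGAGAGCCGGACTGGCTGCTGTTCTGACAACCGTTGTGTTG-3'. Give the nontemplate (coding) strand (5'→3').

The coding strand is complementary and antiparallel to the template: take the complement (A↔T, G↔C) and reverse.

5'-CAACACAACGGTTGTCAGAACAGCAGCCAGTCCGGCTCTCAGCTTGATGACCGGAACCGAT-3'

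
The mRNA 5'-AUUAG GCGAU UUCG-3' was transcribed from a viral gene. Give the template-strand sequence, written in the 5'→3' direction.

5'-CGAAATCGCCTAAT-3'

Replace U with T to get the coding DNA strand: ATTAGGCGATTTCG. The template strand is its reverse complement (complement TAATCCGCTAAAGC, then reverse).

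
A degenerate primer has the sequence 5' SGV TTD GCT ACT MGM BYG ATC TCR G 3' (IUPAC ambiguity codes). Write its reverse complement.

Standard pairs A↔T, G↔C; ambiguity codes pair R↔Y, M↔K, S↔S, B↔V, D↔H. Complement (SCBAAHCGATGAKCKVRCTAGAGYC), then reverse for 5'→3'.

5'-CYGAGATCRVKCKAGTAGCHAABCS-3'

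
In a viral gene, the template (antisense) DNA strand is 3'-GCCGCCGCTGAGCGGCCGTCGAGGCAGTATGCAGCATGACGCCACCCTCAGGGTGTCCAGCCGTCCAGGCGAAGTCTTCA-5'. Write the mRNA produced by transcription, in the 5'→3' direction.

5'-CGGCGGCGACUCGCCGGCAGCUCCGUCAUACGUCGUACUGCGGUGGGAGUCCCACAGGUCGGCAGGUCCGCUUCAGAAGU-3'

Reading the template 3'→5' as shown, RNA polymerase pairs each base (A→U, T→A, G↔C) to build mRNA 5'→3' directly.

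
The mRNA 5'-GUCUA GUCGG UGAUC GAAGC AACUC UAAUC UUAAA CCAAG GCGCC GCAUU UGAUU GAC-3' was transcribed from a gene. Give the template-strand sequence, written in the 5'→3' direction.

5'-GTCAATCAAATGCGGCGCCTTGGTTTAAGATTAGAGTTGCTTCGATCACCGACTAGAC-3'

Replace U with T to get the coding DNA strand: GTCTAGTCGGTGATCGAAGCAACTCTAATCTTAAACCAAGGCGCCGCATTTGATTGAC. The template strand is its reverse complement (complement CAGATCAGCCACTAGCTTCGTTGAGATTAGAATTTGGTTCCGCGGCGTAAACTAACTG, then reverse).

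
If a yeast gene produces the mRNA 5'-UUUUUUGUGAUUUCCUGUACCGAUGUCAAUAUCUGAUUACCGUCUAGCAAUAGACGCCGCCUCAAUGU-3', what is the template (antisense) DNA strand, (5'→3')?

5′-ACATTGAGGCGGCGTCTATTGCTAGACGGTAATCAGATATTGACATCGGTACAGGAAATCACAAAAAA-3′

Replace U with T to get the coding DNA strand: TTTTTTGTGATTTCCTGTACCGATGTCAATATCTGATTACCGTCTAGCAATAGACGCCGCCTCAATGT. The template strand is its reverse complement (complement AAAAAACACTAAAGGACATGGCTACAGTTATAGACTAATGGCAGATCGTTATCTGCGGCGGAGTTACA, then reverse).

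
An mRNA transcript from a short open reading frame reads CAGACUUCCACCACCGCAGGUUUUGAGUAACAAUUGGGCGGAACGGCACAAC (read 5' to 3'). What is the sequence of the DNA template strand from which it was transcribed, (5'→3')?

Replace U with T to get the coding DNA strand: CAGACTTCCACCACCGCAGGTTTTGAGTAACAATTGGGCGGAACGGCACAAC. The template strand is its reverse complement (complement GTCTGAAGGTGGTGGCGTCCAAAACTCATTGTTAACCCGCCTTGCCGTGTTG, then reverse).

5'-GTTGTGCCGTTCCGCCCAATTGTTACTCAAAACCTGCGGTGGTGGAAGTCTG-3'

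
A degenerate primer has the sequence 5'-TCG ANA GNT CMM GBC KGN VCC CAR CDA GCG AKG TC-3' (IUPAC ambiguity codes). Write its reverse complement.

5′-GACMTCGCTHGYTGGGBNCMGVCKKGANCTNTCGA-3′

Standard pairs A↔T, G↔C; ambiguity codes pair R↔Y, M↔K, B↔V, D↔H, N↔N. Complement (AGCTNTCNAGKKCVGMCNBGGGTYGHTCGCTMCAG), then reverse for 5'→3'.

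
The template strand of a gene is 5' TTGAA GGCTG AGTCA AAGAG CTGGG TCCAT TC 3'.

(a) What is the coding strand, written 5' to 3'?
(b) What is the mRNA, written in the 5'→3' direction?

(a) The coding strand is the reverse complement of the template: complement AACTTCCGACTCAGTTTCTCGACCCAGGTAAG, then reverse.
(b) mRNA has the coding-strand sequence with T→U.

(a) 5'-GAATGGACCCAGCTCTTTGACTCAGCCTTCAA-3'
(b) 5'-GAAUGGACCCAGCUCUUUGACUCAGCCUUCAA-3'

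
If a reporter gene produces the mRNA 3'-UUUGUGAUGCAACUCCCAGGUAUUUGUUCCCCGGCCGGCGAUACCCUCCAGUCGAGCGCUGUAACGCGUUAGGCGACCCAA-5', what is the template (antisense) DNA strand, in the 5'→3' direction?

Written 5'→3' the mRNA is AACCCAGCGGAUUGCGCAAUGUCGCGAGCUGACCUCCCAUAGCGGCCGGCCCCUUGUUUAUGGACCCUCAACGUAGUGUUU, so the coding DNA strand is AACCCAGCGGATTGCGCAATGTCGCGAGCTGACCTCCCATAGCGGCCGGCCCCTTGTTTATGGACCCTCAACGTAGTGTTT. The template is its reverse complement.

5'-AAACACTACGTTGAGGGTCCATAAACAAGGGGCCGGCCGCTATGGGAGGTCAGCTCGCGACATTGCGCAATCCGCTGGGTT-3'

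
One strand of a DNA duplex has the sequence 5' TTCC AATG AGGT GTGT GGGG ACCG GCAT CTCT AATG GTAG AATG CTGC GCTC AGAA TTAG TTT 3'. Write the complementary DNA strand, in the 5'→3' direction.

The complement of TTCCAATGAGGTGTGTGGGGACCGGCATCTCTAATGGTAGAATGCTGCGCTCAGAATTAGTTT is AAGGTTACTCCACACACCCCTGGCCGTAGAGATTACCATCTTACGACGCGAGTCTTAATCAAA (A↔T, G↔C). DNA strands are antiparallel, so the complementary strand runs 3'→5'; reversing gives the 5'→3' form.

5'-AAACTAATTCTGAGCGCAGCATTCTACCATTAGAGATGCCGGTCCCCACACACCTCATTGGAA-3'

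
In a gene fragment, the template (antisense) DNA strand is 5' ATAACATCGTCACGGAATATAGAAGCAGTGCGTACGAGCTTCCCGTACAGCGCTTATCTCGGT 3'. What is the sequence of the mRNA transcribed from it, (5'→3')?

The mRNA has the sequence of the coding strand (reverse complement of the template) with T→U. Reverse complement of ATAACATCGTCACGGAATATAGAAGCAGTGCGTACGAGCTTCCCGTACAGCGCTTATCTCGGT is ACCGAGATAAGCGCTGTACGGGAAGCTCGTACGCACTGCTTCTATATTCCGTGACGATGTTAT; then T→U.

5'-ACCGAGAUAAGCGCUGUACGGGAAGCUCGUACGCACUGCUUCUAUAUUCCGUGACGAUGUUAU-3'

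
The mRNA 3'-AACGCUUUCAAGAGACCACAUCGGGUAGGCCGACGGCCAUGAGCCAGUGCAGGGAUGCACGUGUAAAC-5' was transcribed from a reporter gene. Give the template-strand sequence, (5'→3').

Written 5'→3' the mRNA is CAAAUGUGCACGUAGGGACGUGACCGAGUACCGGCAGCCGGAUGGGCUACACCAGAGAACUUUCGCAA, so the coding DNA strand is CAAATGTGCACGTAGGGACGTGACCGAGTACCGGCAGCCGGATGGGCTACACCAGAGAACTTTCGCAA. The template is its reverse complement.

5'-TTGCGAAAGTTCTCTGGTGTAGCCCATCCGGCTGCCGGTACTCGGTCACGTCCCTACGTGCACATTTG-3'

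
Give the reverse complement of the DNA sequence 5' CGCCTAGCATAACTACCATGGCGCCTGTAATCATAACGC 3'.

5'-GCGTTATGATTACAGGCGCCATGGTAGTTATGCTAGGCG-3'

Reading the sequence 3'→5' and pairing each base (A↔T, G↔C) gives the reverse complement directly.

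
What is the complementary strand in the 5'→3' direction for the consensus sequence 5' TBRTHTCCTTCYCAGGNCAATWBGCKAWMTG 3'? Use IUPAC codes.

5'-CAKWTMGCVWATTGNCCTGRGAAGGADAYVA-3'

Standard pairs A↔T, G↔C; ambiguity codes pair R↔Y, M↔K, W↔W, B↔V, H↔D, N↔N. Complement (AVYADAGGAAGRGTCCNGTTAWVCGMTWKAC), then reverse for 5'→3'.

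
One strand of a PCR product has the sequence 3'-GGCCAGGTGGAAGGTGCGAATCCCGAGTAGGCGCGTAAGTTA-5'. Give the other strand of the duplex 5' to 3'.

5′-CCGGTCCACCTTCCACGCTTAGGGCTCATCCGCGCATTCAAT-3′

The strand is given 3'→5', so its complement runs 5'→3' in the same left-to-right order: pair each base A↔T, G↔C.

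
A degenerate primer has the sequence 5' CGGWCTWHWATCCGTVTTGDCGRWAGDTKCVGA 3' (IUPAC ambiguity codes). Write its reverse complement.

Standard pairs A↔T, G↔C; ambiguity codes pair R↔Y, K↔M, W↔W, D↔H, V↔B. Complement (GCCWGAWDWTAGGCABAACHGCYWTCHAMGBCT), then reverse for 5'→3'.

5'-TCBGMAHCTWYCGHCAABACGGATWDWAGWCCG-3'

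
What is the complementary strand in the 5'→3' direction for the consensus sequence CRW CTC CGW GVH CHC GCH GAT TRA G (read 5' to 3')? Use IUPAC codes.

5'-CTYAATCDGCGDGDBCWCGGAGWYG-3'

Standard pairs A↔T, G↔C; ambiguity codes pair R↔Y, W↔W, H↔D, V↔B. Complement (GYWGAGGCWCBDGDGCGDCTAAYTC), then reverse for 5'→3'.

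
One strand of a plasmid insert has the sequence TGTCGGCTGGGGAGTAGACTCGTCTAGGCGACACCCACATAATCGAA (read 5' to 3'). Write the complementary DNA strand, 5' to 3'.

Pairing A↔T and G↔C gives ACAGCCGACCCCTCATCTGAGCAGATCCGCTGTGGGTGTATTAGCTT, running 3'→5'. Reverse for the 5'→3' convention.

5′-TTCGATTATGTGGGTGTCGCCTAGACGAGTCTACTCCCCAGCCGACA-3′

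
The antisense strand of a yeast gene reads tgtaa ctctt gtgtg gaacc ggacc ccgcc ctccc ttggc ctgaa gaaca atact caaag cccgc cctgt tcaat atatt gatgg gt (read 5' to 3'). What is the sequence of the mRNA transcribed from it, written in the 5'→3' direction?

The mRNA has the sequence of the coding strand (reverse complement of the template) with T→U. Reverse complement of TGTAACTCTTGTGTGGAACCGGACCCCGCCCTCCCTTGGCCTGAAGAACAATACTCAAAGCCCGCCCTGTTCAATATATTGATGGGT is ACCCATCAATATATTGAACAGGGCGGGCTTTGAGTATTGTTCTTCAGGCCAAGGGAGGGCGGGGTCCGGTTCCACACAAGAGTTACA; then T→U.

5′-ACCCAUCAAUAUAUUGAACAGGGCGGGCUUUGAGUAUUGUUCUUCAGGCCAAGGGAGGGCGGGGUCCGGUUCCACACAAGAGUUACA-3′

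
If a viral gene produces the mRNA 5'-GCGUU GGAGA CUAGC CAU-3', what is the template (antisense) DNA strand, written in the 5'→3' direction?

5'-ATGGCTAGTCTCCAACGC-3'

Replace U with T to get the coding DNA strand: GCGTTGGAGACTAGCCAT. The template strand is its reverse complement (complement CGCAACCTCTGATCGGTA, then reverse).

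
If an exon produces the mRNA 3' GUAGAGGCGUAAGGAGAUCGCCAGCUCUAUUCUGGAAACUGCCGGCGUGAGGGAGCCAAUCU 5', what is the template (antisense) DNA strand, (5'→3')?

5'-CATCTCCGCATTCCTCTAGCGGTCGAGATAAGACCTTTGACGGCCGCACTCCCTCGGTTAGA-3'

Written 5'→3' the mRNA is UCUAACCGAGGGAGUGCGGCCGUCAAAGGUCUUAUCUCGACCGCUAGAGGAAUGCGGAGAUG, so the coding DNA strand is TCTAACCGAGGGAGTGCGGCCGTCAAAGGTCTTATCTCGACCGCTAGAGGAATGCGGAGATG. The template is its reverse complement.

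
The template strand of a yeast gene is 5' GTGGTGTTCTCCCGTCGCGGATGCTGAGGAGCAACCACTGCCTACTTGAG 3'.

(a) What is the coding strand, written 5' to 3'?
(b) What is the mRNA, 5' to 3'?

(a) 5'-CTCAAGTAGGCAGTGGTTGCTCCTCAGCATCCGCGACGGGAGAACACCAC-3'
(b) 5'-CUCAAGUAGGCAGUGGUUGCUCCUCAGCAUCCGCGACGGGAGAACACCAC-3'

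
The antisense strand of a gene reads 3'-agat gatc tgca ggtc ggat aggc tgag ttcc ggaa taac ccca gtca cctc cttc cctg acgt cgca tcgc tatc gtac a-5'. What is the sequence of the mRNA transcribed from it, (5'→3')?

5'-UCUACUAGACGUCCAGCCUAUCCGACUCAAGGCCUUAUUGGGGUCAGUGGAGGAAGGGACUGCAGCGUAGCGAUAGCAUGU-3'

Reading the template 3'→5' as shown, RNA polymerase pairs each base (A→U, T→A, G↔C) to build mRNA 5'→3' directly.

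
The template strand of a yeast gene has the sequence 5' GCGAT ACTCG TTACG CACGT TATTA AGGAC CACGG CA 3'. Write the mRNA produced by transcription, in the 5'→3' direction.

5′-UGCCGUGGUCCUUAAUAACGUGCGUAACGAGUAUCGC-3′

RNA polymerase reads the template 3'→5' and synthesizes mRNA 5'→3' by base-pairing (A→U, T→A, G↔C). The complement of the template is CGCTATGAGCAATGCGTGCAATAATTCCTGGTGCCGT; antiparallel, so 5'→3' the coding strand is TGCCGTGGTCCTTAATAACGTGCGTAACGAGTATCGC. Replace T with U for the mRNA.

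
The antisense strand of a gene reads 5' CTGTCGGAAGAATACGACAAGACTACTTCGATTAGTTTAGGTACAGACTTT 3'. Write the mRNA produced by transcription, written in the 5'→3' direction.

5'-AAAGUCUGUACCUAAACUAAUCGAAGUAGUCUUGUCGUAUUCUUCCGACAG-3'

The mRNA has the sequence of the coding strand (reverse complement of the template) with T→U. Reverse complement of CTGTCGGAAGAATACGACAAGACTACTTCGATTAGTTTAGGTACAGACTTT is AAAGTCTGTACCTAAACTAATCGAAGTAGTCTTGTCGTATTCTTCCGACAG; then T→U.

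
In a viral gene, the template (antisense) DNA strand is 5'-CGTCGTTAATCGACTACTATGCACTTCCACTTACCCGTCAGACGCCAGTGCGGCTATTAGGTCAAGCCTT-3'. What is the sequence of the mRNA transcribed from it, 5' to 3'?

The mRNA has the sequence of the coding strand (reverse complement of the template) with T→U. Reverse complement of CGTCGTTAATCGACTACTATGCACTTCCACTTACCCGTCAGACGCCAGTGCGGCTATTAGGTCAAGCCTT is AAGGCTTGACCTAATAGCCGCACTGGCGTCTGACGGGTAAGTGGAAGTGCATAGTAGTCGATTAACGACG; then T→U.

5′-AAGGCUUGACCUAAUAGCCGCACUGGCGUCUGACGGGUAAGUGGAAGUGCAUAGUAGUCGAUUAACGACG-3′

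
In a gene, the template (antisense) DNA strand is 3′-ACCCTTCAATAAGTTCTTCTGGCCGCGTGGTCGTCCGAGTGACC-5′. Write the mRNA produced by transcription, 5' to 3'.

5′-UGGGAAGUUAUUCAAGAAGACCGGCGCACCAGCAGGCUCACUGG-3′

Reading the template 3'→5' as shown, RNA polymerase pairs each base (A→U, T→A, G↔C) to build mRNA 5'→3' directly.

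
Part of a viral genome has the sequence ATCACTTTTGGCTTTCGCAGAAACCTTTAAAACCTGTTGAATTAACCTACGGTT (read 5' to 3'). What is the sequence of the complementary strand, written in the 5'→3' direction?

5'-AACCGTAGGTTAATTCAACAGGTTTTAAAGGTTTCTGCGAAAGCCAAAAGTGAT-3'

Pairing A↔T and G↔C gives TAGTGAAAACCGAAAGCGTCTTTGGAAATTTTGGACAACTTAATTGGATGCCAA, running 3'→5'. Reverse for the 5'→3' convention.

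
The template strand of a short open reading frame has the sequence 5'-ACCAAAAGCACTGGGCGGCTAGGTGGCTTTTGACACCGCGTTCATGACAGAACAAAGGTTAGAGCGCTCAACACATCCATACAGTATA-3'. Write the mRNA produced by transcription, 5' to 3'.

The mRNA has the sequence of the coding strand (reverse complement of the template) with T→U. Reverse complement of ACCAAAAGCACTGGGCGGCTAGGTGGCTTTTGACACCGCGTTCATGACAGAACAAAGGTTAGAGCGCTCAACACATCCATACAGTATA is TATACTGTATGGATGTGTTGAGCGCTCTAACCTTTGTTCTGTCATGAACGCGGTGTCAAAAGCCACCTAGCCGCCCAGTGCTTTTGGT; then T→U.

5'-UAUACUGUAUGGAUGUGUUGAGCGCUCUAACCUUUGUUCUGUCAUGAACGCGGUGUCAAAAGCCACCUAGCCGCCCAGUGCUUUUGGU-3'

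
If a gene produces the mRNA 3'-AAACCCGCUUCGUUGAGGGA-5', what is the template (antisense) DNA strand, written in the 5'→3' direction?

5'-TTTGGGCGAAGCAACTCCCT-3'

Written 5'→3' the mRNA is AGGGAGUUGCUUCGCCCAAA, so the coding DNA strand is AGGGAGTTGCTTCGCCCAAA. The template is its reverse complement.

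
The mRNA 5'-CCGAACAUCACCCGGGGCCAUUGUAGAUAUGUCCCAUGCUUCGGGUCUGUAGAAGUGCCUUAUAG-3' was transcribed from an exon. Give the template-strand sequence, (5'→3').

5′-CTATAAGGCACTTCTACAGACCCGAAGCATGGGACATATCTACAATGGCCCCGGGTGATGTTCGG-3′

Replace U with T to get the coding DNA strand: CCGAACATCACCCGGGGCCATTGTAGATATGTCCCATGCTTCGGGTCTGTAGAAGTGCCTTATAG. The template strand is its reverse complement (complement GGCTTGTAGTGGGCCCCGGTAACATCTATACAGGGTACGAAGCCCAGACATCTTCACGGAATATC, then reverse).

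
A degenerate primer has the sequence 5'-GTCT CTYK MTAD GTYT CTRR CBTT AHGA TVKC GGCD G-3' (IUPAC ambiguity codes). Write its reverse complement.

Standard pairs A↔T, G↔C; ambiguity codes pair R↔Y, M↔K, B↔V, D↔H. Complement (CAGAGARMKATHCARAGAYYGVAATDCTABMGCCGHC), then reverse for 5'→3'.

5'-CHGCCGMBATCDTAAVGYYAGARACHTAKMRAGAGAC-3'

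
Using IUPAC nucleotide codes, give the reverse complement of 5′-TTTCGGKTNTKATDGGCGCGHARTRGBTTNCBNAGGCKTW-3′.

5'-WAMGCCTNVGNAAVCYAYTDCGCGCCHATMANAMCCGAAA-3'

Standard pairs A↔T, G↔C; ambiguity codes pair R↔Y, K↔M, W↔W, B↔V, D↔H, N↔N. Complement (AAAGCCMANAMTAHCCGCGCDTYAYCVAANGVNTCCGMAW), then reverse for 5'→3'.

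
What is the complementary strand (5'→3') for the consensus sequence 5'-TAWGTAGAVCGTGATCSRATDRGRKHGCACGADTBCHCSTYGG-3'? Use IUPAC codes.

5′-CCRASGDGVAHTCGTGCDMYCYHATYSGATCACGBTCTACWTA-3′

Standard pairs A↔T, G↔C; ambiguity codes pair R↔Y, K↔M, W↔W, S↔S, B↔V, D↔H. Complement (ATWCATCTBGCACTAGSYTAHYCYMDCGTGCTHAVGDGSARCC), then reverse for 5'→3'.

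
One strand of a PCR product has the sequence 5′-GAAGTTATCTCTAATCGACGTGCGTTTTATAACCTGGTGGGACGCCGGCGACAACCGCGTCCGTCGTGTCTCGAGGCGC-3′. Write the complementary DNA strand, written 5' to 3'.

The complement of GAAGTTATCTCTAATCGACGTGCGTTTTATAACCTGGTGGGACGCCGGCGACAACCGCGTCCGTCGTGTCTCGAGGCGC is CTTCAATAGAGATTAGCTGCACGCAAAATATTGGACCACCCTGCGGCCGCTGTTGGCGCAGGCAGCACAGAGCTCCGCG (A↔T, G↔C). DNA strands are antiparallel, so the complementary strand runs 3'→5'; reversing gives the 5'→3' form.

5'-GCGCCTCGAGACACGACGGACGCGGTTGTCGCCGGCGTCCCACCAGGTTATAAAACGCACGTCGATTAGAGATAACTTC-3'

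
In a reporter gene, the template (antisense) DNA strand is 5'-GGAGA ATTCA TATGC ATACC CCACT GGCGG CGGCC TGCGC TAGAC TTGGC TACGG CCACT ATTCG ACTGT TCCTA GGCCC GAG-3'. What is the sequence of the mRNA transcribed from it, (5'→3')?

5'-CUCGGGCCUAGGAACAGUCGAAUAGUGGCCGUAGCCAAGUCUAGCGCAGGCCGCCGCCAGUGGGGUAUGCAUAUGAAUUCUCC-3'

RNA polymerase reads the template 3'→5' and synthesizes mRNA 5'→3' by base-pairing (A→U, T→A, G↔C). The complement of the template is CCTCTTAAGTATACGTATGGGGTGACCGCCGCCGGACGCGATCTGAACCGATGCCGGTGATAAGCTGACAAGGATCCGGGCTC; antiparallel, so 5'→3' the coding strand is CTCGGGCCTAGGAACAGTCGAATAGTGGCCGTAGCCAAGTCTAGCGCAGGCCGCCGCCAGTGGGGTATGCATATGAATTCTCC. Replace T with U for the mRNA.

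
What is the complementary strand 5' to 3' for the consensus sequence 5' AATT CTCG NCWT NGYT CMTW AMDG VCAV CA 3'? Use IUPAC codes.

5'-TGBTGBCHKTWAKGARCNAWGNCGAGAATT-3'

Standard pairs A↔T, G↔C; ambiguity codes pair Y↔R, M↔K, W↔W, D↔H, V↔B, N↔N. Complement (TTAAGAGCNGWANCRAGKAWTKHCBGTBGT), then reverse for 5'→3'.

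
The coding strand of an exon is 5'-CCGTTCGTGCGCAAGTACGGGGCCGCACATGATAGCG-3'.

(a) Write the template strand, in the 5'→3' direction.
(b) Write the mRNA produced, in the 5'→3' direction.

(a) 5'-CGCTATCATGTGCGGCCCCGTACTTGCGCACGAACGG-3'
(b) 5′-CCGUUCGUGCGCAAGUACGGGGCCGCACAUGAUAGCG-3′

(a) The template strand is the reverse complement of the coding strand: complement GGCAAGCACGCGTTCATGCCCCGGCGTGTACTATCGC, then reverse.
(b) mRNA matches the coding strand with T→U.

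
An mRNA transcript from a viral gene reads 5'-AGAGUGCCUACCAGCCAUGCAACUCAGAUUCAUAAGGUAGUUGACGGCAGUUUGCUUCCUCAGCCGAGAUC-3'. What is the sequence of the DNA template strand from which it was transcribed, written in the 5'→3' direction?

5'-GATCTCGGCTGAGGAAGCAAACTGCCGTCAACTACCTTATGAATCTGAGTTGCATGGCTGGTAGGCACTCT-3'

Replace U with T to get the coding DNA strand: AGAGTGCCTACCAGCCATGCAACTCAGATTCATAAGGTAGTTGACGGCAGTTTGCTTCCTCAGCCGAGATC. The template strand is its reverse complement (complement TCTCACGGATGGTCGGTACGTTGAGTCTAAGTATTCCATCAACTGCCGTCAAACGAAGGAGTCGGCTCTAG, then reverse).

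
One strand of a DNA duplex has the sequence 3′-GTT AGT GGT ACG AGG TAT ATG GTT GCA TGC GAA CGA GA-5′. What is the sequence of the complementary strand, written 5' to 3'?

5'-CAATCACCATGCTCCATATACCAACGTACGCTTGCTCT-3'

The strand is given 3'→5', so its complement runs 5'→3' in the same left-to-right order: pair each base A↔T, G↔C.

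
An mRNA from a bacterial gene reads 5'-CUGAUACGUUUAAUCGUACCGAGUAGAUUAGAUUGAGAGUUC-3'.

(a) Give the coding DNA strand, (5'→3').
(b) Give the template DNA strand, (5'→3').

(a) 5′-CTGATACGTTTAATCGTACCGAGTAGATTAGATTGAGAGTTC-3′
(b) 5'-GAACTCTCAATCTAATCTACTCGGTACGATTAAACGTATCAG-3'

(a) The coding strand matches the mRNA with U→T.
(b) The template strand is the reverse complement of the coding strand.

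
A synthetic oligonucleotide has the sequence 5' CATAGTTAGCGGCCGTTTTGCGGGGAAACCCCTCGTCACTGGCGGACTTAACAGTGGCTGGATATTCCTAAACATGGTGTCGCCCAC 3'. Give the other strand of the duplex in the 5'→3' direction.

Pairing A↔T and G↔C gives GTATCAATCGCCGGCAAAACGCCCCTTTGGGGAGCAGTGACCGCCTGAATTGTCACCGACCTATAAGGATTTGTACCACAGCGGGTG, running 3'→5'. Reverse for the 5'→3' convention.

5'-GTGGGCGACACCATGTTTAGGAATATCCAGCCACTGTTAAGTCCGCCAGTGACGAGGGGTTTCCCCGCAAAACGGCCGCTAACTATG-3'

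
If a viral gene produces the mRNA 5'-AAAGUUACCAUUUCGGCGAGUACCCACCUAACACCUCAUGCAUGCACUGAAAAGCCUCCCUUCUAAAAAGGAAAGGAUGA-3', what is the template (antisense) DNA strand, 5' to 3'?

5'-TCATCCTTTCCTTTTTAGAAGGGAGGCTTTTCAGTGCATGCATGAGGTGTTAGGTGGGTACTCGCCGAAATGGTAACTTT-3'

Replace U with T to get the coding DNA strand: AAAGTTACCATTTCGGCGAGTACCCACCTAACACCTCATGCATGCACTGAAAAGCCTCCCTTCTAAAAAGGAAAGGATGA. The template strand is its reverse complement (complement TTTCAATGGTAAAGCCGCTCATGGGTGGATTGTGGAGTACGTACGTGACTTTTCGGAGGGAAGATTTTTCCTTTCCTACT, then reverse).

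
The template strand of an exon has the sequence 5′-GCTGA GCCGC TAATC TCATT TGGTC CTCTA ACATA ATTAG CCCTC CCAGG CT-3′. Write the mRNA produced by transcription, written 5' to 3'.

5'-AGCCUGGGAGGGCUAAUUAUGUUAGAGGACCAAAUGAGAUUAGCGGCUCAGC-3'

RNA polymerase reads the template 3'→5' and synthesizes mRNA 5'→3' by base-pairing (A→U, T→A, G↔C). The complement of the template is CGACTCGGCGATTAGAGTAAACCAGGAGATTGTATTAATCGGGAGGGTCCGA; antiparallel, so 5'→3' the coding strand is AGCCTGGGAGGGCTAATTATGTTAGAGGACCAAATGAGATTAGCGGCTCAGC. Replace T with U for the mRNA.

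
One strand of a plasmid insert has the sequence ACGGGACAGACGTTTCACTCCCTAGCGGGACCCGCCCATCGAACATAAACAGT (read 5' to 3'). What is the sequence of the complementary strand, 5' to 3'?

The complement of ACGGGACAGACGTTTCACTCCCTAGCGGGACCCGCCCATCGAACATAAACAGT is TGCCCTGTCTGCAAAGTGAGGGATCGCCCTGGGCGGGTAGCTTGTATTTGTCA (A↔T, G↔C). DNA strands are antiparallel, so the complementary strand runs 3'→5'; reversing gives the 5'→3' form.

5'-ACTGTTTATGTTCGATGGGCGGGTCCCGCTAGGGAGTGAAACGTCTGTCCCGT-3'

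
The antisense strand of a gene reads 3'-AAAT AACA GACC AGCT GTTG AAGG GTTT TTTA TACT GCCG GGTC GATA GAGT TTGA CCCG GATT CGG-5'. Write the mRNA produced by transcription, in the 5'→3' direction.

5′-UUUAUUGUCUGGUCGACAACUUCCCAAAAAAUAUGACGGCCCAGCUAUCUCAAACUGGGCCUAAGCC-3′

Reading the template 3'→5' as shown, RNA polymerase pairs each base (A→U, T→A, G↔C) to build mRNA 5'→3' directly.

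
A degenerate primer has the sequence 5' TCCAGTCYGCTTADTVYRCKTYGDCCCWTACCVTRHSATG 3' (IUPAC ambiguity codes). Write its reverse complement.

5'-CATSDYABGGTAWGGGHCRAMGYRBAHTAAGCRGACTGGA-3'

Standard pairs A↔T, G↔C; ambiguity codes pair R↔Y, K↔M, W↔W, S↔S, D↔H, V↔B. Complement (AGGTCAGRCGAATHABRYGMARCHGGGWATGGBAYDSTAC), then reverse for 5'→3'.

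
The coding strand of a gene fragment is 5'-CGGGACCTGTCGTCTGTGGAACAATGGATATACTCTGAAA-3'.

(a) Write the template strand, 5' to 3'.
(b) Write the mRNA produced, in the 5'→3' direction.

(a) The template strand is the reverse complement of the coding strand: complement GCCCTGGACAGCAGACACCTTGTTACCTATATGAGACTTT, then reverse.
(b) mRNA matches the coding strand with T→U.

(a) 5′-TTTCAGAGTATATCCATTGTTCCACAGACGACAGGTCCCG-3′
(b) 5'-CGGGACCUGUCGUCUGUGGAACAAUGGAUAUACUCUGAAA-3'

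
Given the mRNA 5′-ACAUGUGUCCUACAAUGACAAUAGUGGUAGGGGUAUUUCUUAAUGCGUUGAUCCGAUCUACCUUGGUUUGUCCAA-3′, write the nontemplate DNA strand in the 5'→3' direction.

The coding DNA strand has the same 5'→3' sequence as the mRNA with U replaced by T.

5'-ACATGTGTCCTACAATGACAATAGTGGTAGGGGTATTTCTTAATGCGTTGATCCGATCTACCTTGGTTTGTCCAA-3'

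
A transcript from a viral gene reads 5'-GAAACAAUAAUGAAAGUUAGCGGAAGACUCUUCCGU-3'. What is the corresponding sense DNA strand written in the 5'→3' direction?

The coding DNA strand has the same 5'→3' sequence as the mRNA with U replaced by T.

5'-GAAACAATAATGAAAGTTAGCGGAAGACTCTTCCGT-3'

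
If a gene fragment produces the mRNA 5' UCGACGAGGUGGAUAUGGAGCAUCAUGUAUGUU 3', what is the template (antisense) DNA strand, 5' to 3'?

Replace U with T to get the coding DNA strand: TCGACGAGGTGGATATGGAGCATCATGTATGTT. The template strand is its reverse complement (complement AGCTGCTCCACCTATACCTCGTAGTACATACAA, then reverse).

5'-AACATACATGATGCTCCATATCCACCTCGTCGA-3'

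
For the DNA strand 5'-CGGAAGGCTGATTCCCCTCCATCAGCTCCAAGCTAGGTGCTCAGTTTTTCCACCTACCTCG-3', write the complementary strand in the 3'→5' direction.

3'-GCCTTCCGACTAAGGGGAGGTAGTCGAGGTTCGATCCACGAGTCAAAAAGGTGGATGGAGC-5'

Base-pairing A↔T, G↔C gives the complement. The complementary strand is antiparallel, so paired with a 5'→3' strand it runs 3'→5'.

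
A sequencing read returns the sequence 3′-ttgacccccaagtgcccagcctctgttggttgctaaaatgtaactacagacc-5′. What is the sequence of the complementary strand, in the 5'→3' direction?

5'-AACTGGGGGTTCACGGGTCGGAGACAACCAACGATTTTACATTGATGTCTGG-3'

The strand is given 3'→5', so its complement runs 5'→3' in the same left-to-right order: pair each base A↔T, G↔C.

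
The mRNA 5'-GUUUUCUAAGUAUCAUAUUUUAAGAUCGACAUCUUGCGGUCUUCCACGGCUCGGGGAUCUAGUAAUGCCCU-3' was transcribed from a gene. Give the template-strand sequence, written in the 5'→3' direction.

5'-AGGGCATTACTAGATCCCCGAGCCGTGGAAGACCGCAAGATGTCGATCTTAAAATATGATACTTAGAAAAC-3'

Replace U with T to get the coding DNA strand: GTTTTCTAAGTATCATATTTTAAGATCGACATCTTGCGGTCTTCCACGGCTCGGGGATCTAGTAATGCCCT. The template strand is its reverse complement (complement CAAAAGATTCATAGTATAAAATTCTAGCTGTAGAACGCCAGAAGGTGCCGAGCCCCTAGATCATTACGGGA, then reverse).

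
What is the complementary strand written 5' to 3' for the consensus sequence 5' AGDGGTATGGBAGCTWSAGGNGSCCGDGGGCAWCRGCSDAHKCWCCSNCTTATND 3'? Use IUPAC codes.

5'-HNATAAGNSGGWGMDTHSGCYGWTGCCCHCGGSCNCCTSWAGCTVCCATACCHCT-3'

Standard pairs A↔T, G↔C; ambiguity codes pair R↔Y, K↔M, W↔W, S↔S, B↔V, D↔H, N↔N. Complement (TCHCCATACCVTCGAWSTCCNCSGGCHCCCGTWGYCGSHTDMGWGGSNGAATANH), then reverse for 5'→3'.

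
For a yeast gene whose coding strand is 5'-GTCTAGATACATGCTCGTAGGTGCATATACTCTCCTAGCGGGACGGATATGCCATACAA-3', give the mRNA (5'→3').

mRNA has the coding-strand sequence with U in place of T.

5'-GUCUAGAUACAUGCUCGUAGGUGCAUAUACUCUCCUAGCGGGACGGAUAUGCCAUACAA-3'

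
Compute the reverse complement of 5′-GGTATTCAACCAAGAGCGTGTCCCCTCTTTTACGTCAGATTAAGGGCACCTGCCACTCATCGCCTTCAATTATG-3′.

5′-CATAATTGAAGGCGATGAGTGGCAGGTGCCCTTAATCTGACGTAAAAGAGGGGACACGCTCTTGGTTGAATACC-3′

Reading the sequence 3'→5' and pairing each base (A↔T, G↔C) gives the reverse complement directly.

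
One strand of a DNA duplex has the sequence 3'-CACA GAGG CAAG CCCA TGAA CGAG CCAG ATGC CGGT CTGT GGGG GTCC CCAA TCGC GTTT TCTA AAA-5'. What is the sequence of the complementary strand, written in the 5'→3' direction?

5'-GTGTCTCCGTTCGGGTACTTGCTCGGTCTACGGCCAGACACCCCCAGGGGTTAGCGCAAAAGATTTT-3'

The strand is given 3'→5', so its complement runs 5'→3' in the same left-to-right order: pair each base A↔T, G↔C.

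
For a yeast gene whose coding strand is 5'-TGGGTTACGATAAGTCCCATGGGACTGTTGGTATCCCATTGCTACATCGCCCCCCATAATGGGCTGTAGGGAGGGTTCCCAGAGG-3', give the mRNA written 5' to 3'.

5'-UGGGUUACGAUAAGUCCCAUGGGACUGUUGGUAUCCCAUUGCUACAUCGCCCCCCAUAAUGGGCUGUAGGGAGGGUUCCCAGAGG-3'

mRNA has the coding-strand sequence with U in place of T.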